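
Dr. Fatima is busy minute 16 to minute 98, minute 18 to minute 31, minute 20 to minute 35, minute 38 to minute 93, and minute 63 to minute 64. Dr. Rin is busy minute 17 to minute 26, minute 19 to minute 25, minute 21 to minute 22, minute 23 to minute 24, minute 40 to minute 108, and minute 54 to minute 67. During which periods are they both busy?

minute 17 to minute 26, minute 40 to minute 98

Merge the first list: minute 16 to minute 98.
Merge the second list: minute 17 to minute 26, minute 40 to minute 108.
minute 16 to minute 98 meets the second set on minute 17 to minute 26, minute 40 to minute 98.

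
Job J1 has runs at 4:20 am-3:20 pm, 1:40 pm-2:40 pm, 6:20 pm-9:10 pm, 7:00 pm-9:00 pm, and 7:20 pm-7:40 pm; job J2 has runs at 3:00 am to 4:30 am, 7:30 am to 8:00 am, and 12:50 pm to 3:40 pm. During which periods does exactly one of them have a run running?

A, merged: 4:20 am–3:20 pm, 6:20 pm–9:10 pm.
A \ B = 4:30 am–7:30 am, 8:00 am–12:50 pm, 6:20 pm–9:10 pm.
B \ A = 3:00 am–4:20 am, 3:20 pm–3:40 pm.
Union of the two gives the symmetric difference.

3:00 am–4:20 am, 4:30 am–7:30 am, 8:00 am–12:50 pm, 3:20 pm–3:40 pm, 6:20 pm–9:10 pm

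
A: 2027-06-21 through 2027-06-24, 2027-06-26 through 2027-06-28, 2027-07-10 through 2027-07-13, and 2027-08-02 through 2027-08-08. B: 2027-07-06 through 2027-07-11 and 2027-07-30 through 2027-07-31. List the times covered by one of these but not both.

A but not B: 2027-06-21 through 2027-06-24, 2027-06-26 through 2027-06-28, 2027-07-12 through 2027-07-13, 2027-08-02 through 2027-08-08.
B but not A: 2027-07-06 through 2027-07-09, 2027-07-30 through 2027-07-31.
Combining gives A △ B.

2027-06-21 through 2027-06-24, 2027-06-26 through 2027-06-28, 2027-07-06 through 2027-07-09, 2027-07-12 through 2027-07-13, 2027-07-30 through 2027-07-31, 2027-08-02 through 2027-08-08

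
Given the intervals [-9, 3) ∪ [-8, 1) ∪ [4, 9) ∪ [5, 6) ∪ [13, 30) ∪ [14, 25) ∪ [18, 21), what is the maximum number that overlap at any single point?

3

At 18, 3 of the intervals are simultaneously active.
No point has more.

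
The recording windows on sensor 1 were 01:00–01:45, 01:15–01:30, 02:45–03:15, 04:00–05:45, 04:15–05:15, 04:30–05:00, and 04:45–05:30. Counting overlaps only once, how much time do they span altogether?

3 h

Merged: 01:00–01:45, 02:45–03:15, 04:00–05:45.
Lengths: 45 min + 30 min + 1 h 45 min = 3 h.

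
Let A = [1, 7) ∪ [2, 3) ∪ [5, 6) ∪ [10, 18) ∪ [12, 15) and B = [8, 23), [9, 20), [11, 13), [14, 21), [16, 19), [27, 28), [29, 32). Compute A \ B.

First set merges to [1, 7), [10, 18).
Second set merges to [8, 23), [27, 28), [29, 32).
[1, 7) is untouched.
[10, 18) lies entirely inside B → drops out.

[1, 7)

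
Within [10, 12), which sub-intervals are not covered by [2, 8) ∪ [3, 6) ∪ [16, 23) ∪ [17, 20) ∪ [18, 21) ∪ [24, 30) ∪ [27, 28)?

[10, 12)

The merged coverage is [2, 8), [16, 23), [24, 30).
Complement within [10, 12): [10, 12).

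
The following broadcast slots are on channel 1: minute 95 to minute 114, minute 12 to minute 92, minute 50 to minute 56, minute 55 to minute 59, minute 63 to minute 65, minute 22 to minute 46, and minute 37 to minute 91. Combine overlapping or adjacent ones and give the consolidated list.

minute 12 to minute 92, minute 95 to minute 114

Sort by start: minute 12 to minute 92, minute 22 to minute 46, minute 37 to minute 91, minute 50 to minute 56, minute 55 to minute 59, minute 63 to minute 65, minute 95 to minute 114.
minute 22 to minute 46 overlaps/touches minute 12 to minute 92 → extend to minute 12 to minute 92.
minute 37 to minute 91 overlaps/touches minute 12 to minute 92 → extend to minute 12 to minute 92.
minute 50 to minute 56 overlaps/touches minute 12 to minute 92 → extend to minute 12 to minute 92.
minute 55 to minute 59 overlaps/touches minute 12 to minute 92 → extend to minute 12 to minute 92.
minute 63 to minute 65 overlaps/touches minute 12 to minute 92 → extend to minute 12 to minute 92.
minute 95 to minute 114 is disjoint → start new block.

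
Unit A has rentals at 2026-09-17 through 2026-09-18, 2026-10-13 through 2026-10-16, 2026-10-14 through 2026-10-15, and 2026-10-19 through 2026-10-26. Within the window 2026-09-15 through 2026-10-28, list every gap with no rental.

The merged coverage is 2026-09-17 through 2026-09-18, 2026-10-13 through 2026-10-16, 2026-10-19 through 2026-10-26.
Complement within 2026-09-15 through 2026-10-28: 2026-09-15 through 2026-09-16, 2026-09-19 through 2026-10-12, 2026-10-17 through 2026-10-18, 2026-10-27 through 2026-10-28.

2026-09-15 through 2026-09-16, 2026-09-19 through 2026-10-12, 2026-10-17 through 2026-10-18, 2026-10-27 through 2026-10-28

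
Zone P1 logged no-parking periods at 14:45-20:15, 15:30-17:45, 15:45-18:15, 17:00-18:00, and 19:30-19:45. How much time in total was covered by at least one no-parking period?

Merged: 14:45-20:15.
Length: 5 h 30 min.

5 h 30 min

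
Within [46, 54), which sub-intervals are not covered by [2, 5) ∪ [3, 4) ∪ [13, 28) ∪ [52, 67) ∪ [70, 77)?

[46, 52)

Covered (merged): [2, 5), [13, 28), [52, 67), [70, 77).
Complement within [46, 54): [46, 52).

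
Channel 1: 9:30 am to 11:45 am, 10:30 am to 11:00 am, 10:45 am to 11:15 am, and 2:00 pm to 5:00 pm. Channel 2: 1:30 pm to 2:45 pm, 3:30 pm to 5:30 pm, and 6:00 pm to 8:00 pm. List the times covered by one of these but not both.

Merge the first list: 9:30 am-11:45 am, 2:00 pm-5:00 pm.
A \ B = 9:30 am-11:45 am, 2:45 pm-3:30 pm.
B \ A = 1:30 pm-2:00 pm, 5:00 pm-5:30 pm, 6:00 pm-8:00 pm.
Union of the two gives the symmetric difference.

9:30 am-11:45 am, 1:30 pm-2:00 pm, 2:45 pm-3:30 pm, 5:00 pm-5:30 pm, 6:00 pm-8:00 pm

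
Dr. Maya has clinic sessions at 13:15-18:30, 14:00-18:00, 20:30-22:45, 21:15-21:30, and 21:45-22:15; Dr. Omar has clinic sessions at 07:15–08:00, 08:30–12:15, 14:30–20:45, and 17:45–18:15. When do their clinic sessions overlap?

14:30–18:30, 20:30–20:45

Merge the first list: 13:15–18:30, 20:30–22:45.
Merge the second list: 07:15–08:00, 08:30–12:15, 14:30–20:45.
13:15–18:30 overlaps B on 14:30–18:30.
20:30–22:45 overlaps B on 20:30–20:45.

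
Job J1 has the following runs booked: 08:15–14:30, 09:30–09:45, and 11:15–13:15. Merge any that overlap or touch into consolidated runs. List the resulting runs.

09:30-09:45 overlaps/touches 08:15-14:30 → extend to 08:15-14:30.
11:15-13:15 overlaps/touches 08:15-14:30 → extend to 08:15-14:30.

08:15-14:30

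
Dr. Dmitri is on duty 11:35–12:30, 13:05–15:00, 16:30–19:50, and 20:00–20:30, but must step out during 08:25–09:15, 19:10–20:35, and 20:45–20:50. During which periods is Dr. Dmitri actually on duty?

11:35–12:30, 13:05–15:00, 16:30–19:10

11:35–12:30: nothing removed.
13:05–15:00: nothing removed.
16:30–19:50 \ B = 16:30–19:10.
20:00–20:30: entirely removed.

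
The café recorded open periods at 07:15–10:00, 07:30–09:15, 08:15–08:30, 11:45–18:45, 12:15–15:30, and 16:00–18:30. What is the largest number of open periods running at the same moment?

At 08:15, 3 of the intervals are simultaneously active.
No point has more.

3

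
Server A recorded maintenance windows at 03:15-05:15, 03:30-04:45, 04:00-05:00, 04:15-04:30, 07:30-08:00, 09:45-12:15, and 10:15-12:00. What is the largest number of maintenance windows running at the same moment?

Sweep endpoints in order; track running count of active intervals.
Peak of 4 reached at 04:15.

4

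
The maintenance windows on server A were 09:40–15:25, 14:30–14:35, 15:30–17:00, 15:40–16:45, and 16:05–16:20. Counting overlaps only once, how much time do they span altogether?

Merged: 09:40–15:25, 15:30–17:00.
Lengths: 5 h 45 min + 1 h 30 min = 7 h 15 min.

7 h 15 min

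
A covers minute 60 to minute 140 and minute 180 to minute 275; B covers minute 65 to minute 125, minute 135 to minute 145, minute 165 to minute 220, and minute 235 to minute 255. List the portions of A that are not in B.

minute 60 to minute 140 with B removed leaves minute 60 to minute 65, minute 125 to minute 135.
minute 180 to minute 275 with B removed leaves minute 220 to minute 235, minute 255 to minute 275.

minute 60 to minute 65, minute 125 to minute 135, minute 220 to minute 235, minute 255 to minute 275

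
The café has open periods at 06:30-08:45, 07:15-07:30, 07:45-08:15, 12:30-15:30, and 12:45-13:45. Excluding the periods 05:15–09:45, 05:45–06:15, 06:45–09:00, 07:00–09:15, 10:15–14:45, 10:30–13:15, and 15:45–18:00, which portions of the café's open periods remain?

First set merges to 06:30–08:45, 12:30–15:30.
Second set merges to 05:15–09:45, 10:15–14:45, 15:45–18:00.
06:30–08:45 lies entirely inside B → drops out.
12:30–15:30 with B removed leaves 14:45–15:30.

14:45–15:30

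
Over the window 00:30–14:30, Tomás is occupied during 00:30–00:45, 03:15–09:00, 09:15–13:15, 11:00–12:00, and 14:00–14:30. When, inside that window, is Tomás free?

00:45-03:15, 09:00-09:15, 13:15-14:00

Covered (merged): 00:30-00:45, 03:15-09:00, 09:15-13:15, 14:00-14:30.
Gaps within 00:30-14:30: 00:45-03:15, 09:00-09:15, 13:15-14:00.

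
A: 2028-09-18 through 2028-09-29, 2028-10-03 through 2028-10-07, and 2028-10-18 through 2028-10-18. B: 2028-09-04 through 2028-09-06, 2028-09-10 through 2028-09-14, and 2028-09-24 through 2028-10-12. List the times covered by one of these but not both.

2028-09-04 through 2028-09-06, 2028-09-10 through 2028-09-14, 2028-09-18 through 2028-09-23, 2028-09-30 through 2028-10-02, 2028-10-08 through 2028-10-12, 2028-10-18 through 2028-10-18

Only in the first: 2028-09-18 through 2028-09-23, 2028-10-18 through 2028-10-18.
Only in the second: 2028-09-04 through 2028-09-06, 2028-09-10 through 2028-09-14, 2028-09-30 through 2028-10-02, 2028-10-08 through 2028-10-12.
Together these are the periods covered by exactly one.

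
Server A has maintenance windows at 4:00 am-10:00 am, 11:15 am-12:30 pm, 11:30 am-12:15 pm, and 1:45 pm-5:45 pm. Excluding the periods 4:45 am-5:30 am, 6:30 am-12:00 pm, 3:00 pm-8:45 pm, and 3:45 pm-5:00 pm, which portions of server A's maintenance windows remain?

First set merges to 4:00 am–10:00 am, 11:15 am–12:30 pm, 1:45 pm–5:45 pm.
Second set merges to 4:45 am–5:30 am, 6:30 am–12:00 pm, 3:00 pm–8:45 pm.
4:00 am–10:00 am with B removed leaves 4:00 am–4:45 am, 5:30 am–6:30 am.
11:15 am–12:30 pm with B removed leaves 12:00 pm–12:30 pm.
1:45 pm–5:45 pm with B removed leaves 1:45 pm–3:00 pm.

4:00 am–4:45 am, 5:30 am–6:30 am, 12:00 pm–12:30 pm, 1:45 pm–3:00 pm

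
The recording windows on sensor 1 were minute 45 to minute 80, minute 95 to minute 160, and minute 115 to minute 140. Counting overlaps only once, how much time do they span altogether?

Merged: minute 45 to minute 80, minute 95 to minute 160.
Lengths: 35 minutes + 65 minutes = 100 minutes.

100 minutes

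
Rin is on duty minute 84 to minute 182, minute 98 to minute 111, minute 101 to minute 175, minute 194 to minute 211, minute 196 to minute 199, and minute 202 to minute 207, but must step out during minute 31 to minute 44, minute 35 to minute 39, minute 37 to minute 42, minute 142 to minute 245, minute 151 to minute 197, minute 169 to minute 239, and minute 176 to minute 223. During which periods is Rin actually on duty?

minute 84 to minute 142

A, merged: minute 84 to minute 182, minute 194 to minute 211.
B, merged: minute 31 to minute 44, minute 142 to minute 245.
minute 84 to minute 182 with B removed leaves minute 84 to minute 142.
minute 194 to minute 211 lies entirely inside B → drops out.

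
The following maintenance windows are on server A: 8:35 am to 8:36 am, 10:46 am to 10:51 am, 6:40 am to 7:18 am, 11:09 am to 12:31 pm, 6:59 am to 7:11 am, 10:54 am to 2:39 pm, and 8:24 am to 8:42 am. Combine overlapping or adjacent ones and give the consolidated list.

6:40 am–7:18 am, 8:24 am–8:42 am, 10:46 am–10:51 am, 10:54 am–2:39 pm

Sort by start: 6:40 am–7:18 am, 6:59 am–7:11 am, 8:24 am–8:42 am, 8:35 am–8:36 am, 10:46 am–10:51 am, 10:54 am–2:39 pm, 11:09 am–12:31 pm.
6:59 am–7:11 am overlaps/touches 6:40 am–7:18 am → extend to 6:40 am–7:18 am.
8:24 am–8:42 am is disjoint → start new block.
8:35 am–8:36 am overlaps/touches 8:24 am–8:42 am → extend to 8:24 am–8:42 am.
10:46 am–10:51 am is disjoint → start new block.
10:54 am–2:39 pm is disjoint → start new block.
11:09 am–12:31 pm overlaps/touches 10:54 am–2:39 pm → extend to 10:54 am–2:39 pm.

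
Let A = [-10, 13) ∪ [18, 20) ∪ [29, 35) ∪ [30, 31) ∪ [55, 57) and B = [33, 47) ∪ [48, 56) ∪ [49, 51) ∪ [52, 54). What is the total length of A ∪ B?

Merge the first list: [-10, 13), [18, 20), [29, 35), [55, 57).
Merge the second list: [33, 47), [48, 56).
A ∪ B = [-10, 13), [18, 20), [29, 47), [48, 57).
Total: 23 + 2 + 18 + 9 = 52.

52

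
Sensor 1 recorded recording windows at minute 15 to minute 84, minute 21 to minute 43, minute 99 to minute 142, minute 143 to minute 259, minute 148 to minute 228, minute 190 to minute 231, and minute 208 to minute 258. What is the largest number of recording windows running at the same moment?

4

Sweep endpoints in order; track running count of active intervals.
Peak of 4 reached at minute 208.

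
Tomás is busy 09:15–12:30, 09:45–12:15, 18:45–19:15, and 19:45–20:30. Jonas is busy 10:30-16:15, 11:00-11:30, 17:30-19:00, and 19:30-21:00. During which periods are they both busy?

First set merges to 09:15–12:30, 18:45–19:15, 19:45–20:30.
Second set merges to 10:30–16:15, 17:30–19:00, 19:30–21:00.
09:15–12:30 meets the second set on 10:30–12:30.
18:45–19:15 meets the second set on 18:45–19:00.
19:45–20:30 meets the second set on 19:45–20:30.

10:30–12:30, 18:45–19:00, 19:45–20:30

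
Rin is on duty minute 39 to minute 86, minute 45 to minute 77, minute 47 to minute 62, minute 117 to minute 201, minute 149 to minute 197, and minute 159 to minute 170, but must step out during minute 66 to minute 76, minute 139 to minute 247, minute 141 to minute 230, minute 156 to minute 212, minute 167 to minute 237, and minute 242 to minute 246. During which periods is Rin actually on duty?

minute 39 to minute 66, minute 76 to minute 86, minute 117 to minute 139

First set merges to minute 39 to minute 86, minute 117 to minute 201.
Second set merges to minute 66 to minute 76, minute 139 to minute 247.
minute 39 to minute 86 \ B = minute 39 to minute 66, minute 76 to minute 86.
minute 117 to minute 201 \ B = minute 117 to minute 139.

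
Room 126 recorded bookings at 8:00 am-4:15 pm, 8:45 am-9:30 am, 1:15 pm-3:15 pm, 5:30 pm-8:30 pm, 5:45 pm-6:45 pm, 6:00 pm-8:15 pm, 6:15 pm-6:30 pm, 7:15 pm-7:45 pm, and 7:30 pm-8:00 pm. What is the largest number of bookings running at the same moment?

4

Walk the sorted start/end points keeping a running depth.
The depth first hits 4 at 6:15 pm.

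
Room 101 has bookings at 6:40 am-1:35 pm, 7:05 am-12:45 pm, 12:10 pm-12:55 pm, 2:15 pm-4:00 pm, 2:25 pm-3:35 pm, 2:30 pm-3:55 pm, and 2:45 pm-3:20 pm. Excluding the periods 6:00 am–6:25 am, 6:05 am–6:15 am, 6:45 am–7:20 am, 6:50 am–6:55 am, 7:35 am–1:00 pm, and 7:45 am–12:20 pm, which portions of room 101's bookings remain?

6:40 am–6:45 am, 7:20 am–7:35 am, 1:00 pm–1:35 pm, 2:15 pm–4:00 pm

A, merged: 6:40 am–1:35 pm, 2:15 pm–4:00 pm.
B, merged: 6:00 am–6:25 am, 6:45 am–7:20 am, 7:35 am–1:00 pm.
6:40 am–1:35 pm minus B → 6:40 am–6:45 am, 7:20 am–7:35 am, 1:00 pm–1:35 pm.
2:15 pm–4:00 pm: no B overlap → unchanged.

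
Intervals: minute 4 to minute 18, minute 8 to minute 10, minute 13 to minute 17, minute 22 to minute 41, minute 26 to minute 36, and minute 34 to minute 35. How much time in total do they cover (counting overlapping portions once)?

33 minutes

Merged: minute 4 to minute 18, minute 22 to minute 41.
Lengths: 14 minutes + 19 minutes = 33 minutes.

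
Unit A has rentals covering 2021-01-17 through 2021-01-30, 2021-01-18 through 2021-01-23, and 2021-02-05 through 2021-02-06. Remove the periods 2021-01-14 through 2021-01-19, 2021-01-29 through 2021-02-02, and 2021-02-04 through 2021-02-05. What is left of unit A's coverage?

A, merged: 2021-01-17 through 2021-01-30, 2021-02-05 through 2021-02-06.
2021-01-17 through 2021-01-30 \ B = 2021-01-20 through 2021-01-28.
2021-02-05 through 2021-02-06 \ B = 2021-02-06 through 2021-02-06.

2021-01-20 through 2021-01-28, 2021-02-06 through 2021-02-06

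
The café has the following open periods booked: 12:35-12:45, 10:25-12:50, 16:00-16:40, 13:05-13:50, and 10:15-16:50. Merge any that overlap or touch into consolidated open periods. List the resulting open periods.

Sort by start: 10:15-16:50, 10:25-12:50, 12:35-12:45, 13:05-13:50, 16:00-16:40.
10:25-12:50 overlaps/touches 10:15-16:50 → extend to 10:15-16:50.
12:35-12:45 overlaps/touches 10:15-16:50 → extend to 10:15-16:50.
13:05-13:50 overlaps/touches 10:15-16:50 → extend to 10:15-16:50.
16:00-16:40 overlaps/touches 10:15-16:50 → extend to 10:15-16:50.

10:15-16:50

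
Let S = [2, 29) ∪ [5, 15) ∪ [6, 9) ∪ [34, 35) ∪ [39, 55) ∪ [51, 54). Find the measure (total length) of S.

44

Merged: [2, 29), [34, 35), [39, 55).
Lengths: 27 + 1 + 16 = 44.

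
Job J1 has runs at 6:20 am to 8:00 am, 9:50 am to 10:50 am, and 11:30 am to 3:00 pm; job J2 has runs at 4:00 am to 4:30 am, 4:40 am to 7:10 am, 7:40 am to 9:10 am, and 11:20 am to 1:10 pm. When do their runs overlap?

6:20 am-7:10 am, 7:40 am-8:00 am, 11:30 am-1:10 pm

6:20 am-8:00 am overlaps B on 6:20 am-7:10 am, 7:40 am-8:00 am.
9:50 am-10:50 am falls entirely outside B.
11:30 am-3:00 pm overlaps B on 11:30 am-1:10 pm.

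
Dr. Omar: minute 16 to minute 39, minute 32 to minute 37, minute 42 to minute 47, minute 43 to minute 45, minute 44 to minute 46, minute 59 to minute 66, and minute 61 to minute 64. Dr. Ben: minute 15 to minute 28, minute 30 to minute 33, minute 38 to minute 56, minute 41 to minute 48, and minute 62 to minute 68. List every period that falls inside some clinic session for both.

minute 16 to minute 28, minute 30 to minute 33, minute 38 to minute 39, minute 42 to minute 47, minute 62 to minute 66

First set merges to minute 16 to minute 39, minute 42 to minute 47, minute 59 to minute 66.
Second set merges to minute 15 to minute 28, minute 30 to minute 33, minute 38 to minute 56, minute 62 to minute 68.
minute 16 to minute 39 overlaps B on minute 16 to minute 28, minute 30 to minute 33, minute 38 to minute 39.
minute 42 to minute 47 overlaps B on minute 42 to minute 47.
minute 59 to minute 66 overlaps B on minute 62 to minute 66.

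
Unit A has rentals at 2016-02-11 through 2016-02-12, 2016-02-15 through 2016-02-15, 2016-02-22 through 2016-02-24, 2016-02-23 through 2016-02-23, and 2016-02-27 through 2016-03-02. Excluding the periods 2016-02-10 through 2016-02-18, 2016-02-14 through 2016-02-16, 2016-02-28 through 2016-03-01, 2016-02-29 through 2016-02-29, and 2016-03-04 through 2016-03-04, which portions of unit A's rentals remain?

2016-02-22 through 2016-02-24, 2016-02-27 through 2016-02-27, 2016-03-02 through 2016-03-02

Merge the first list: 2016-02-11 through 2016-02-12, 2016-02-15 through 2016-02-15, 2016-02-22 through 2016-02-24, 2016-02-27 through 2016-03-02.
Merge the second list: 2016-02-10 through 2016-02-18, 2016-02-28 through 2016-03-01, 2016-03-04 through 2016-03-04.
2016-02-11 through 2016-02-12: entirely removed.
2016-02-15 through 2016-02-15: entirely removed.
2016-02-22 through 2016-02-24: nothing removed.
2016-02-27 through 2016-03-02 \ B = 2016-02-27 through 2016-02-27, 2016-03-02 through 2016-03-02.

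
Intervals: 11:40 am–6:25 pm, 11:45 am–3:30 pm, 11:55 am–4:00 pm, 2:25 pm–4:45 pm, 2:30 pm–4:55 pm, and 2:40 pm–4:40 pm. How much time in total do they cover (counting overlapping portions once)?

6 h 45 min

Merged: 11:40 am–6:25 pm.
Length: 6 h 45 min.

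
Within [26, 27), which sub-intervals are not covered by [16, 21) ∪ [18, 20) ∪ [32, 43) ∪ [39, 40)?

[26, 27)

Covered (merged): [16, 21), [32, 43).
Uncovered inside [26, 27): [26, 27).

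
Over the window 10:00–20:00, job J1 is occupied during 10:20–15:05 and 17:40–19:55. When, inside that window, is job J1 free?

10:00–10:20, 15:05–17:40, 19:55–20:00

Covered (merged): 10:20–15:05, 17:40–19:55.
Gaps within 10:00–20:00: 10:00–10:20, 15:05–17:40, 19:55–20:00.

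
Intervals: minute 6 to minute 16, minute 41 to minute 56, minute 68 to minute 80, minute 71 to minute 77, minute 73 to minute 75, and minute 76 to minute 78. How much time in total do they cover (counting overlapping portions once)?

37 minutes

Merged: minute 6 to minute 16, minute 41 to minute 56, minute 68 to minute 80.
Lengths: 10 minutes + 15 minutes + 12 minutes = 37 minutes.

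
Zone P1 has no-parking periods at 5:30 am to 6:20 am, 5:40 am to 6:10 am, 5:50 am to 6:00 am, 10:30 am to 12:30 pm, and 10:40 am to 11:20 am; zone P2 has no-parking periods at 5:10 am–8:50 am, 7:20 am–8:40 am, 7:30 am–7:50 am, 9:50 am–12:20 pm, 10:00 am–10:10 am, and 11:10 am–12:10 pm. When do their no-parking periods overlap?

A, merged: 5:30 am–6:20 am, 10:30 am–12:30 pm.
B, merged: 5:10 am–8:50 am, 9:50 am–12:20 pm.
5:30 am–6:20 am ∩ B → 5:30 am–6:20 am.
10:30 am–12:30 pm ∩ B → 10:30 am–12:20 pm.

5:30 am–6:20 am, 10:30 am–12:20 pm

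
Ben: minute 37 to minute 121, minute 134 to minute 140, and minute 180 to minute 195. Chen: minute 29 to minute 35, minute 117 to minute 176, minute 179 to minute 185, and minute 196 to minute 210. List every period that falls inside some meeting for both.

minute 37 to minute 121 meets the second set on minute 117 to minute 121.
minute 134 to minute 140 meets the second set on minute 134 to minute 140.
minute 180 to minute 195 meets the second set on minute 180 to minute 185.

minute 117 to minute 121, minute 134 to minute 140, minute 180 to minute 185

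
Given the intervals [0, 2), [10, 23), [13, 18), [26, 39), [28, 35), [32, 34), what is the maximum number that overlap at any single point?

3

Sweep endpoints in order; track running count of active intervals.
Peak of 3 reached at 32.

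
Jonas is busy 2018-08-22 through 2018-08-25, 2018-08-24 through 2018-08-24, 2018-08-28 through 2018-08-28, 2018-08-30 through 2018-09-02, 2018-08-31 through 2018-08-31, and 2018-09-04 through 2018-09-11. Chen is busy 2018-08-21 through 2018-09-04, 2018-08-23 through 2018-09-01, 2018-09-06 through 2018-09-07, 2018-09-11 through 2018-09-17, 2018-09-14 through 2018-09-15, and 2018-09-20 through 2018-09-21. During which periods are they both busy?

A, merged: 2018-08-22 through 2018-08-25, 2018-08-28 through 2018-08-28, 2018-08-30 through 2018-09-02, 2018-09-04 through 2018-09-11.
B, merged: 2018-08-21 through 2018-09-04, 2018-09-06 through 2018-09-07, 2018-09-11 through 2018-09-17, 2018-09-20 through 2018-09-21.
2018-08-22 through 2018-08-25 meets the second set on 2018-08-22 through 2018-08-25.
2018-08-28 through 2018-08-28 meets the second set on 2018-08-28 through 2018-08-28.
2018-08-30 through 2018-09-02 meets the second set on 2018-08-30 through 2018-09-02.
2018-09-04 through 2018-09-11 meets the second set on 2018-09-04 through 2018-09-04, 2018-09-06 through 2018-09-07, 2018-09-11 through 2018-09-11.

2018-08-22 through 2018-08-25, 2018-08-28 through 2018-08-28, 2018-08-30 through 2018-09-02, 2018-09-04 through 2018-09-04, 2018-09-06 through 2018-09-07, 2018-09-11 through 2018-09-11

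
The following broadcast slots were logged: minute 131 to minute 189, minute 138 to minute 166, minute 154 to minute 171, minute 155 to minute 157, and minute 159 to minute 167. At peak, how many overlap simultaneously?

Sweep endpoints in order; track running count of active intervals.
Peak of 4 reached at minute 155.

4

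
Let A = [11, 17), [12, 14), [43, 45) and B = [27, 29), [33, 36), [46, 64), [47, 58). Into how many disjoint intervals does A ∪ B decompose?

A, merged: [11, 17), [43, 45).
B, merged: [27, 29), [33, 36), [46, 64).
A ∪ B = [11, 17), [27, 29), [33, 36), [43, 45), [46, 64).
That is 5 disjoint pieces.

5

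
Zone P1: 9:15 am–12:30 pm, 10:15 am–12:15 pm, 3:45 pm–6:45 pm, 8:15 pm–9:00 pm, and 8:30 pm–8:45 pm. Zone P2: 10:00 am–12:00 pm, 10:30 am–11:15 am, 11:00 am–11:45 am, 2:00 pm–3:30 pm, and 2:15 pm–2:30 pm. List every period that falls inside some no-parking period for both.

10:00 am–12:00 pm

Merge the first list: 9:15 am–12:30 pm, 3:45 pm–6:45 pm, 8:15 pm–9:00 pm.
Merge the second list: 10:00 am–12:00 pm, 2:00 pm–3:30 pm.
9:15 am–12:30 pm ∩ B → 10:00 am–12:00 pm.
3:45 pm–6:45 pm meets no B interval.
8:15 pm–9:00 pm meets no B interval.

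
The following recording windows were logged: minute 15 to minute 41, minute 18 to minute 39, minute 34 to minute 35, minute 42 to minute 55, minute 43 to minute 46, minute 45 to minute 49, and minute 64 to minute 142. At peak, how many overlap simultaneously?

3

Sweep endpoints in order; track running count of active intervals.
Peak of 3 reached at minute 34.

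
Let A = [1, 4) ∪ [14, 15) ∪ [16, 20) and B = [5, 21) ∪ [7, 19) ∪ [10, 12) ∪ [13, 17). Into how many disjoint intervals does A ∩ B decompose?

2

Second set merges to [5, 21).
A ∩ B = [14, 15), [16, 20).
That is 2 disjoint pieces.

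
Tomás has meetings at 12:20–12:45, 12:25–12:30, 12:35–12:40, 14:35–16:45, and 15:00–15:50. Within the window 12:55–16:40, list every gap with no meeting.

The merged coverage is 12:20-12:45, 14:35-16:45.
Uncovered inside 12:55-16:40: 12:55-14:35.

12:55-14:35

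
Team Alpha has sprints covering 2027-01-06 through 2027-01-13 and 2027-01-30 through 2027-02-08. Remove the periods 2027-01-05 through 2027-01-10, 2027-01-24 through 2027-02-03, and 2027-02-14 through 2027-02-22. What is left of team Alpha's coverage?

2027-01-06 through 2027-01-13 minus B → 2027-01-11 through 2027-01-13.
2027-01-30 through 2027-02-08 minus B → 2027-02-04 through 2027-02-08.

2027-01-11 through 2027-01-13, 2027-02-04 through 2027-02-08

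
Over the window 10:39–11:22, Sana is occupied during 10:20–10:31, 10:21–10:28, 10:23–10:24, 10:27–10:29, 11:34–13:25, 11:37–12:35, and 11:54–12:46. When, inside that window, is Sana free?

After merging, the occupied span is 10:20–10:31, 11:34–13:25.
Uncovered inside 10:39–11:22: 10:39–11:22.

10:39–11:22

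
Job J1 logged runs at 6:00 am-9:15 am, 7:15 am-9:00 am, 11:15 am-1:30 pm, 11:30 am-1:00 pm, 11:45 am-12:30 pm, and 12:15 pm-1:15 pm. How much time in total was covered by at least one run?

Merged: 6:00 am–9:15 am, 11:15 am–1:30 pm.
Lengths: 3 h 15 min + 2 h 15 min = 5 h 30 min.

5 h 30 min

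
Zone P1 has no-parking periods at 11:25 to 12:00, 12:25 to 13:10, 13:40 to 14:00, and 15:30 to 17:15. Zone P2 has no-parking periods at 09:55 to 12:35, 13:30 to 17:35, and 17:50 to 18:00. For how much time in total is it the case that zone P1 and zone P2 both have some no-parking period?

A ∩ B = 11:25–12:00, 12:25–12:35, 13:40–14:00, 15:30–17:15.
Total: 35 min + 10 min + 20 min + 1 h 45 min = 2 h 50 min.

2 h 50 min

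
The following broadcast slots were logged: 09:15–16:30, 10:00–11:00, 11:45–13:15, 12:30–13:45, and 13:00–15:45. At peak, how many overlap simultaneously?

4

At 13:00, 4 of the intervals are simultaneously active.
No point has more.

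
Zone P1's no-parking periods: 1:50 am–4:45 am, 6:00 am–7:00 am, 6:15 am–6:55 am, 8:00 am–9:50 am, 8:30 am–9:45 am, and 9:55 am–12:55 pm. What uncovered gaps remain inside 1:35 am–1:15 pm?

Covered (merged): 1:50 am–4:45 am, 6:00 am–7:00 am, 8:00 am–9:50 am, 9:55 am–12:55 pm.
Complement within 1:35 am–1:15 pm: 1:35 am–1:50 am, 4:45 am–6:00 am, 7:00 am–8:00 am, 9:50 am–9:55 am, 12:55 pm–1:15 pm.

1:35 am–1:50 am, 4:45 am–6:00 am, 7:00 am–8:00 am, 9:50 am–9:55 am, 12:55 pm–1:15 pm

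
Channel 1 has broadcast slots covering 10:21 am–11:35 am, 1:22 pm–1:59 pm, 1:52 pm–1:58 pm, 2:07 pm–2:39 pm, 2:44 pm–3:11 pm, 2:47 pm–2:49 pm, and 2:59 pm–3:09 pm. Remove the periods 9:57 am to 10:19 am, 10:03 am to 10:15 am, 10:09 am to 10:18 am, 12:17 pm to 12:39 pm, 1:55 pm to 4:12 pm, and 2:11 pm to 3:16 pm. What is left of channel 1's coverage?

10:21 am–11:35 am, 1:22 pm–1:55 pm

A, merged: 10:21 am–11:35 am, 1:22 pm–1:59 pm, 2:07 pm–2:39 pm, 2:44 pm–3:11 pm.
B, merged: 9:57 am–10:19 am, 12:17 pm–12:39 pm, 1:55 pm–4:12 pm.
10:21 am–11:35 am: nothing removed.
1:22 pm–1:59 pm \ B = 1:22 pm–1:55 pm.
2:07 pm–2:39 pm: entirely removed.
2:44 pm–3:11 pm: entirely removed.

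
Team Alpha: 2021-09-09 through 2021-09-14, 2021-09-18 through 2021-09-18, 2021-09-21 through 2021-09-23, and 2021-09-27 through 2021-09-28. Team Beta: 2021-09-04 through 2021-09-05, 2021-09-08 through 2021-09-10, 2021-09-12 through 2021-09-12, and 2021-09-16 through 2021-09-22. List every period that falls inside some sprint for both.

2021-09-09 through 2021-09-14 overlaps B on 2021-09-09 through 2021-09-10, 2021-09-12 through 2021-09-12.
2021-09-18 through 2021-09-18 overlaps B on 2021-09-18 through 2021-09-18.
2021-09-21 through 2021-09-23 overlaps B on 2021-09-21 through 2021-09-22.
2021-09-27 through 2021-09-28 falls entirely outside B.

2021-09-09 through 2021-09-10, 2021-09-12 through 2021-09-12, 2021-09-18 through 2021-09-18, 2021-09-21 through 2021-09-22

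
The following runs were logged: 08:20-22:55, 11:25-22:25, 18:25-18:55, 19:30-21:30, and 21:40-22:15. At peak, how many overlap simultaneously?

3

At 18:25, 3 of the intervals are simultaneously active.
No point has more.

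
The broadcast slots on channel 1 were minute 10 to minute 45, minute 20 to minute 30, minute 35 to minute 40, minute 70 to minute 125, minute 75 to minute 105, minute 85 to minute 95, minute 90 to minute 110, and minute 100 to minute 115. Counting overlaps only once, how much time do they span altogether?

90 minutes

Merged: minute 10 to minute 45, minute 70 to minute 125.
Lengths: 35 minutes + 55 minutes = 90 minutes.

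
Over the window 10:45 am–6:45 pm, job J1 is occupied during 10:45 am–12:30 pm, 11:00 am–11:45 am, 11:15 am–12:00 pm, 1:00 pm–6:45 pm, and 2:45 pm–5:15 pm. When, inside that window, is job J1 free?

After merging, the occupied span is 10:45 am–12:30 pm, 1:00 pm–6:45 pm.
Uncovered inside 10:45 am–6:45 pm: 12:30 pm–1:00 pm.

12:30 pm–1:00 pm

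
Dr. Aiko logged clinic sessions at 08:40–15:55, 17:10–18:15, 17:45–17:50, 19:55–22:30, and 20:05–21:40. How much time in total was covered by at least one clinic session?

10 h 55 min

Merged: 08:40-15:55, 17:10-18:15, 19:55-22:30.
Lengths: 7 h 15 min + 1 h 5 min + 2 h 35 min = 10 h 55 min.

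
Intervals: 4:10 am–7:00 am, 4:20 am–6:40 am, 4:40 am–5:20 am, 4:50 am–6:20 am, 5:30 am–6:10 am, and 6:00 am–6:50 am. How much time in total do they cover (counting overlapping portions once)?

2 h 50 min

Merged: 4:10 am-7:00 am.
Length: 2 h 50 min.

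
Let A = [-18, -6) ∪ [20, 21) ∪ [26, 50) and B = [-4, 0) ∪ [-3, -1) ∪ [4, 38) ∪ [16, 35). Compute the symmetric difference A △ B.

Second set merges to [-4, 0), [4, 38).
Only in the first: [-18, -6), [38, 50).
Only in the second: [-4, 0), [4, 20), [21, 26).
Together these are the periods covered by exactly one.

[-18, -6) ∪ [-4, 0) ∪ [4, 20) ∪ [21, 26) ∪ [38, 50)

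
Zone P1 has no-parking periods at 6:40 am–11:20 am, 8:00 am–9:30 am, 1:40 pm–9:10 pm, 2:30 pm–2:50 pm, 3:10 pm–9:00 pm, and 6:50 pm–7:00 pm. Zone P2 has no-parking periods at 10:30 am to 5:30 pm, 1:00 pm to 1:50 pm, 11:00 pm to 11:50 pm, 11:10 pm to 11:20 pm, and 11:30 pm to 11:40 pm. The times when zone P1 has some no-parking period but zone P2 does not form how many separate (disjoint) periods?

2

A, merged: 6:40 am–11:20 am, 1:40 pm–9:10 pm.
B, merged: 10:30 am–5:30 pm, 11:00 pm–11:50 pm.
A \ B = 6:40 am–10:30 am, 5:30 pm–9:10 pm.
That is 2 disjoint pieces.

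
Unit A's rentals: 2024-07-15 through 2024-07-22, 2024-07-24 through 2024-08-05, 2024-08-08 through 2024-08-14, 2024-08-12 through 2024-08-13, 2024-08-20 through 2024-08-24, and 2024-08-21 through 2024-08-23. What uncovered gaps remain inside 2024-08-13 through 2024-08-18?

After merging, the occupied span is 2024-07-15 through 2024-07-22, 2024-07-24 through 2024-08-05, 2024-08-08 through 2024-08-14, 2024-08-20 through 2024-08-24.
Uncovered inside 2024-08-13 through 2024-08-18: 2024-08-15 through 2024-08-18.

2024-08-15 through 2024-08-18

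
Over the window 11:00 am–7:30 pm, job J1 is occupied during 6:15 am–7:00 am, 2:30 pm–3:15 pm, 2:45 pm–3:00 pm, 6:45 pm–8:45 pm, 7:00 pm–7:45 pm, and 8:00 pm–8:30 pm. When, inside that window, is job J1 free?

Covered (merged): 6:15 am–7:00 am, 2:30 pm–3:15 pm, 6:45 pm–8:45 pm.
Uncovered inside 11:00 am–7:30 pm: 11:00 am–2:30 pm, 3:15 pm–6:45 pm.

11:00 am–2:30 pm, 3:15 pm–6:45 pm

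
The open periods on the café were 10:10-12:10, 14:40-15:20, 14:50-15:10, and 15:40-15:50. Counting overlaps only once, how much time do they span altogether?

2 h 50 min

Merged: 10:10–12:10, 14:40–15:20, 15:40–15:50.
Lengths: 2 h + 40 min + 10 min = 2 h 50 min.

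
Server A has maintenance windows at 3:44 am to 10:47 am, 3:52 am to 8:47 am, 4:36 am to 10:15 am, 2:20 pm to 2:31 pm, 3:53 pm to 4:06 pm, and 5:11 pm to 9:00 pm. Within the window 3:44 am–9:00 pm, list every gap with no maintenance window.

10:47 am–2:20 pm, 2:31 pm–3:53 pm, 4:06 pm–5:11 pm

After merging, the occupied span is 3:44 am–10:47 am, 2:20 pm–2:31 pm, 3:53 pm–4:06 pm, 5:11 pm–9:00 pm.
Complement within 3:44 am–9:00 pm: 10:47 am–2:20 pm, 2:31 pm–3:53 pm, 4:06 pm–5:11 pm.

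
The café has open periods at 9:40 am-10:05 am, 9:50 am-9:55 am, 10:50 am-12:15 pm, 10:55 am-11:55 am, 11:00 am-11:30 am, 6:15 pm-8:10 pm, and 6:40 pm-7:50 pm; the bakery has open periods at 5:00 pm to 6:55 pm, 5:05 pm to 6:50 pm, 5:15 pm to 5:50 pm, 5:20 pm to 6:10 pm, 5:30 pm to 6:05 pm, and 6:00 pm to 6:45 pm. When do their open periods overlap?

Merge the first list: 9:40 am–10:05 am, 10:50 am–12:15 pm, 6:15 pm–8:10 pm.
Merge the second list: 5:00 pm–6:55 pm.
9:40 am–10:05 am falls entirely outside B.
10:50 am–12:15 pm falls entirely outside B.
6:15 pm–8:10 pm overlaps B on 6:15 pm–6:55 pm.

6:15 pm–6:55 pm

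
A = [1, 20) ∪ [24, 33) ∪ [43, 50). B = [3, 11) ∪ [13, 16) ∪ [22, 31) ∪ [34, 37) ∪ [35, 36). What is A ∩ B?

Second set merges to [3, 11), [13, 16), [22, 31), [34, 37).
[1, 20) overlaps B on [3, 11), [13, 16).
[24, 33) overlaps B on [24, 31).
[43, 50) falls entirely outside B.

[3, 11) ∪ [13, 16) ∪ [24, 31)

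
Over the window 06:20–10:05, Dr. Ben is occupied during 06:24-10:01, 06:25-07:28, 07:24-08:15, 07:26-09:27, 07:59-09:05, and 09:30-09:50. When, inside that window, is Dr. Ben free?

After merging, the occupied span is 06:24–10:01.
Uncovered inside 06:20–10:05: 06:20–06:24, 10:01–10:05.

06:20–06:24, 10:01–10:05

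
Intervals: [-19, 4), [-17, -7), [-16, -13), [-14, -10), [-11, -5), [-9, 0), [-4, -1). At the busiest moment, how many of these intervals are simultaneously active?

Sweep endpoints in order; track running count of active intervals.
Peak of 4 reached at -14.

4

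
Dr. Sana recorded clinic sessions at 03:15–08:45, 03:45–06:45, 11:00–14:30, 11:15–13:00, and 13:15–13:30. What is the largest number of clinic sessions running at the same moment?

2

At 03:45, 2 of the intervals are simultaneously active.
No point has more.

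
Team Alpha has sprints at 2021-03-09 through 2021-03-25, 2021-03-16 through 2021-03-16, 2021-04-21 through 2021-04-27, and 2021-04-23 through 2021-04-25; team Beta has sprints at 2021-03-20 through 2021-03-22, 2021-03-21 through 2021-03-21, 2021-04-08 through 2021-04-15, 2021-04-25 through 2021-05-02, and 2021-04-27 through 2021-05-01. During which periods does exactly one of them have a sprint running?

2021-03-09 through 2021-03-19, 2021-03-23 through 2021-03-25, 2021-04-08 through 2021-04-15, 2021-04-21 through 2021-04-24, 2021-04-28 through 2021-05-02

Merge the first list: 2021-03-09 through 2021-03-25, 2021-04-21 through 2021-04-27.
Merge the second list: 2021-03-20 through 2021-03-22, 2021-04-08 through 2021-04-15, 2021-04-25 through 2021-05-02.
Only in the first: 2021-03-09 through 2021-03-19, 2021-03-23 through 2021-03-25, 2021-04-21 through 2021-04-24.
Only in the second: 2021-04-08 through 2021-04-15, 2021-04-28 through 2021-05-02.
Together these are the periods covered by exactly one.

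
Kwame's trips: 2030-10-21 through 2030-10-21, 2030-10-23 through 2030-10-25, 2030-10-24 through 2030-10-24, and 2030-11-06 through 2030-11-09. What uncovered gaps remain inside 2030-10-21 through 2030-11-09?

2030-10-22 through 2030-10-22, 2030-10-26 through 2030-11-05

Covered (merged): 2030-10-21 through 2030-10-21, 2030-10-23 through 2030-10-25, 2030-11-06 through 2030-11-09.
Gaps within 2030-10-21 through 2030-11-09: 2030-10-22 through 2030-10-22, 2030-10-26 through 2030-11-05.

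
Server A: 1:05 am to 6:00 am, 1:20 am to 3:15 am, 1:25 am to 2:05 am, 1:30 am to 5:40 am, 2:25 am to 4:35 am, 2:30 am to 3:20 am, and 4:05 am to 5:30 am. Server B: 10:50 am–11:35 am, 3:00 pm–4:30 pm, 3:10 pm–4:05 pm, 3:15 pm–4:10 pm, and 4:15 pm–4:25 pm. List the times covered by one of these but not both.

First set merges to 1:05 am-6:00 am.
Second set merges to 10:50 am-11:35 am, 3:00 pm-4:30 pm.
A \ B = 1:05 am-6:00 am.
B \ A = 10:50 am-11:35 am, 3:00 pm-4:30 pm.
Union of the two gives the symmetric difference.

1:05 am-6:00 am, 10:50 am-11:35 am, 3:00 pm-4:30 pm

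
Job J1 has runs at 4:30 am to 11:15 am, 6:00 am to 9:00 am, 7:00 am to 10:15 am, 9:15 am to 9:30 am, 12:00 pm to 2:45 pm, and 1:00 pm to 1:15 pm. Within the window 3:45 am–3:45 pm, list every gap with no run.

3:45 am-4:30 am, 11:15 am-12:00 pm, 2:45 pm-3:45 pm

The merged coverage is 4:30 am-11:15 am, 12:00 pm-2:45 pm.
Gaps within 3:45 am-3:45 pm: 3:45 am-4:30 am, 11:15 am-12:00 pm, 2:45 pm-3:45 pm.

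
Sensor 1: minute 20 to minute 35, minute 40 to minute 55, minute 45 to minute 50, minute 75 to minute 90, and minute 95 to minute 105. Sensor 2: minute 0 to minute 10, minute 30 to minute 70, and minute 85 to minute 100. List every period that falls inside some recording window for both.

minute 30 to minute 35, minute 40 to minute 55, minute 85 to minute 90, minute 95 to minute 100

First set merges to minute 20 to minute 35, minute 40 to minute 55, minute 75 to minute 90, minute 95 to minute 105.
minute 20 to minute 35 overlaps B on minute 30 to minute 35.
minute 40 to minute 55 overlaps B on minute 40 to minute 55.
minute 75 to minute 90 overlaps B on minute 85 to minute 90.
minute 95 to minute 105 overlaps B on minute 95 to minute 100.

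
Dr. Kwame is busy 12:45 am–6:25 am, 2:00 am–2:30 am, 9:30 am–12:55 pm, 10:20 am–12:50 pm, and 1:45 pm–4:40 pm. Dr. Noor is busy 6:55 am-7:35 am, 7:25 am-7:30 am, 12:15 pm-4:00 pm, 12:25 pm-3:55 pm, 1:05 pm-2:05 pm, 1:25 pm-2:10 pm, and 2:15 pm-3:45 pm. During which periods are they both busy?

12:15 pm-12:55 pm, 1:45 pm-4:00 pm

Merge the first list: 12:45 am-6:25 am, 9:30 am-12:55 pm, 1:45 pm-4:40 pm.
Merge the second list: 6:55 am-7:35 am, 12:15 pm-4:00 pm.
12:45 am-6:25 am falls entirely outside B.
9:30 am-12:55 pm overlaps B on 12:15 pm-12:55 pm.
1:45 pm-4:40 pm overlaps B on 1:45 pm-4:00 pm.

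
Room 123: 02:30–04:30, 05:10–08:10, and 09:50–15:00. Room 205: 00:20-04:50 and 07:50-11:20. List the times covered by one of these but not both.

Only in the first: 05:10–07:50, 11:20–15:00.
Only in the second: 00:20–02:30, 04:30–04:50, 08:10–09:50.
Together these are the periods covered by exactly one.

00:20–02:30, 04:30–04:50, 05:10–07:50, 08:10–09:50, 11:20–15:00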